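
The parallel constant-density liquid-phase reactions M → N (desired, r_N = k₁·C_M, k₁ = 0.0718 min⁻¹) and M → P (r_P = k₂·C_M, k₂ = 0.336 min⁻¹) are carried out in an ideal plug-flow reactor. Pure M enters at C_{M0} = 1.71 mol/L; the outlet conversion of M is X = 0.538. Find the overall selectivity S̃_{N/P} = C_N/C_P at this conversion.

0.214

C_M = C_{M0}(1−X) = 0.7900 mol/L.
Both paths are first order in M, so the instantaneous fraction to N is constant: dC_N/d(−C_M) = k₁/(k₁+k₂) = 0.1761.
C_N = 0.1761·(C_{M0}−C_M) = 0.1761×0.9200 = 0.162 mol/L.
C_P = (C_{M0}−C_M)−C_N = 0.7580 mol/L; S̃_{N/P} = 0.1620/0.7580 = 0.214.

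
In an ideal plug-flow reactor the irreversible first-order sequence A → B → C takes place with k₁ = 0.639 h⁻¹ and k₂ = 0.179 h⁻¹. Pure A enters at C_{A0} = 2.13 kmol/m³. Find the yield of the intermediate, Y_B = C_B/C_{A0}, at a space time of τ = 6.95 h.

The intermediate concentration in a first-order A→B→C sequence is C_B = k₁C_{A0}(e^(−k₁τ) − e^(−k₂τ))/(k₂−k₁).
e^(−k₁τ) = e^(−0.639×6.95) = e^(−4.441) = 0.01178; e^(−k₂τ) = e^(−1.244) = 0.2882.
C_B = 0.639×2.13/(0.179−0.639) × (0.01178−0.2882) = (-2.959)×(-0.2764) = 0.8179 kmol/m³.
Y_B = C_B/C_{A0} = 0.8179/2.13 = 0.384.

0.384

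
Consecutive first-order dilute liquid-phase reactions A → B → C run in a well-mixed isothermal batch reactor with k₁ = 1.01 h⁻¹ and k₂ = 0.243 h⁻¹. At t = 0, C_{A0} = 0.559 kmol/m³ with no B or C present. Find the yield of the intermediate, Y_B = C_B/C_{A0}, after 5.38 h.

0.351

The intermediate concentration in a first-order A→B→C sequence is C_B = k₁C_{A0}(e^(−k₁t) − e^(−k₂t))/(k₂−k₁).
e^(−k₁t) = e^(−1.01×5.38) = e^(−5.434) = 0.004366; e^(−k₂t) = e^(−1.307) = 0.2705.
C_B = 1.01×0.559/(0.243−1.01) × (0.004366−0.2705) = (-0.7361)×(-0.2662) = 0.1959 kmol/m³.
Y_B = C_B/C_{A0} = 0.1959/0.559 = 0.351.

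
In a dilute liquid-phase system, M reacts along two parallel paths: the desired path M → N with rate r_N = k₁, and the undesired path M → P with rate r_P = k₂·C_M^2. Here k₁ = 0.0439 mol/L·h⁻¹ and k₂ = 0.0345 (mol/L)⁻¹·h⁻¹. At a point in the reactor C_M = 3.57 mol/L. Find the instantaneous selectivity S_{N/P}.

S_{N/P} = r_N/r_P = (k₁)/(k₂·C_M^2) = (k₁/k₂)·C_M^-2.
= (0.0439) / (0.0345×3.570^2) = 0.04390/0.4397 = 0.0998.
The undesired path is higher order in M, so low C_M (CSTR or dilute feed) favours N.

0.0998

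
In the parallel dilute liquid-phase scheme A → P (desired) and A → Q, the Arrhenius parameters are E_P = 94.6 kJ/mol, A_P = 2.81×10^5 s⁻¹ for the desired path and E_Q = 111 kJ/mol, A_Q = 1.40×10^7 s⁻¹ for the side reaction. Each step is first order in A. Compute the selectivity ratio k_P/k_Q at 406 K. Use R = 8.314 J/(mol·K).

Since both paths have the same order in A, the concentration cancels and S_{P/Q} = k_P/k_Q = (A_P/A_Q)·exp[(E_Q−E_P)/(RT)].
(E_Q−E_P)/(RT) = (111−94.6)×10³/(8.314×406) = 16400/3375 = 4.859.
k_P/k_Q = (2.81×10^5/1.40×10^7)·exp(4.859) = 0.02007 × 128.8 = 2.59.
Since E_P < E_Q, lowering the temperature improves selectivity toward P.

2.59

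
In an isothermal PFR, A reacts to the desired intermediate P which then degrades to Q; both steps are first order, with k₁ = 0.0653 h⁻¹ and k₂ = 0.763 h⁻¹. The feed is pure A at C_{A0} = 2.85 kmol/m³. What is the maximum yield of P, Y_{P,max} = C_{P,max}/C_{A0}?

At the optimum, C_{P,max}/C_{A0} = (k₁/k₂)^[k₂/(k₂−k₁)].
= (0.0653/0.763)^(0.763/(0.763−0.0653)) = (0.08558)^(1.094) = 0.06799.

0.0680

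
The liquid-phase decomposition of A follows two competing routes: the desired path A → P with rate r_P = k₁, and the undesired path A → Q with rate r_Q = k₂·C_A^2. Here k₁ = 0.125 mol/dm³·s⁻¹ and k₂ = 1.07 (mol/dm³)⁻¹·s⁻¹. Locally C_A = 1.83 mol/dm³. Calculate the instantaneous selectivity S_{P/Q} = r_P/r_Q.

0.0349

S_{P/Q} = r_P/r_Q = (k₁)/(k₂·C_A^2) = (k₁/k₂)·C_A^-2.
= (0.125) / (1.07×1.830^2) = 0.1250/3.583 = 0.0349.
The undesired path is higher order in A, so low C_A (CSTR or dilute feed) favours P.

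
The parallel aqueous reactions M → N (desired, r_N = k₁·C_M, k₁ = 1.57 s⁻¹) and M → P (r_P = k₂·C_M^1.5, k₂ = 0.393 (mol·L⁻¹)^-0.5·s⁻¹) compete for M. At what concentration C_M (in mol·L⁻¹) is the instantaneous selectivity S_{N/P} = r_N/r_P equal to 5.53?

0.522 mol·L⁻¹

S_{N/P} = (k₁/k₂)·C_M^-0.5 ⇒ C_M = (S·k₂/k₁)^(-2).
= (5.53×0.393/1.57)^(-2) = (1.384)^(-2) = 0.522 mol·L⁻¹.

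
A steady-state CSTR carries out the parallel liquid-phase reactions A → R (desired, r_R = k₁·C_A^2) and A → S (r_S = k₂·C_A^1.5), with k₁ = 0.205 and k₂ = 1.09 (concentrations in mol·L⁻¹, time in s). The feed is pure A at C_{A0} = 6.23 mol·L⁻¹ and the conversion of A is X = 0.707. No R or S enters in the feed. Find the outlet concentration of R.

Exit C_A = C_{A0}(1−X) = 6.23×0.293 = 1.825 mol·L⁻¹.
A CSTR operates uniformly at the exit composition, giving r_R = 0.6831 and r_S = 2.688 (each k·C_A^n at C_A = 1.825).
Fraction of consumed A going to R: r_R/(r_R+r_S) = 0.2026.
C_R = 0.2026·C_{A0}·X = 0.2026×6.23×0.707 = 0.892 mol·L⁻¹.

0.892 mol·L⁻¹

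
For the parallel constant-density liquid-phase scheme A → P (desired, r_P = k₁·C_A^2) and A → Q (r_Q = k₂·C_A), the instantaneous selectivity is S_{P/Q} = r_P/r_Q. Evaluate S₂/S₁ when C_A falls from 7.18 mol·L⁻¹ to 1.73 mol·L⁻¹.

0.241

S_{P/Q} = (k₁/k₂)·C_A, so S₂/S₁ = (C_{A,2}/C_{A,1}).
= 1.73/7.18 = 0.241.
Selectivity toward P falls as C_A falls — high-concentration operation is favoured.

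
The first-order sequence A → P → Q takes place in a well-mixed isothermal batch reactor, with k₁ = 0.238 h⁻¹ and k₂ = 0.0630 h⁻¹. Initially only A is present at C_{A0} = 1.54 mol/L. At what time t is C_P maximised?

The intermediate peaks when r₁ = r₂, i.e. k₁e^(−k₁t) = k₂e^(−k₂t), giving t_opt = ln(k₂/k₁)/(k₂−k₁).
= ln(0.0630/0.238)/(0.0630−0.238) = ln(0.2647)/-0.1750 = -1.329/-0.1750 = 7.60 h.

7.60 h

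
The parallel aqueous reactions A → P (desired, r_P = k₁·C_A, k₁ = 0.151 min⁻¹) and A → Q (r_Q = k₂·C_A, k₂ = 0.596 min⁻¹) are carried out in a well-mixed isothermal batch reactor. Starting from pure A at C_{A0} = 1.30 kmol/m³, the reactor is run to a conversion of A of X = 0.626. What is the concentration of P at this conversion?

C_A = C_{A0}(1−X) = 0.4862 kmol/m³.
Both paths are first order in A, so the instantaneous fraction to P is constant: dC_P/d(−C_A) = k₁/(k₁+k₂) = 0.2021.
C_P = 0.2021·(C_{A0}−C_A) = 0.2021×0.8138 = 0.165 kmol/m³.

0.165 kmol/m³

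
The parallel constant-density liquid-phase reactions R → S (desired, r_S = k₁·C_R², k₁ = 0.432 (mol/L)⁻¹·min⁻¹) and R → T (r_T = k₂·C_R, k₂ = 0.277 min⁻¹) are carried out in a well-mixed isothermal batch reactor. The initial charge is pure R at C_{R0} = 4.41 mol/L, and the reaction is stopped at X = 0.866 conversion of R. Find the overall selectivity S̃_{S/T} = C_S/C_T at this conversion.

3.22

C_R = C_{R0}(1−X) = 0.5909 mol/L.
Along a PFR/batch, dC_T/dC_R = −r_T/(r_S+r_T) = −k₂/(k₂+k₁·C_R).
Integrating from C_{R0} to C_R: C_T = (0.277/0.432)·ln[(0.277+0.432·4.41)/(0.277+0.432·0.591)] = 0.6412·ln(2.182/0.5323) = 0.9047 mol/L.
Then C_S = (C_{R0}−C_R) − C_T = 3.819 − 0.9047 = 2.914 mol/L.
S̃_{S/T} = C_S/C_T = 2.914/0.9047 = 3.22.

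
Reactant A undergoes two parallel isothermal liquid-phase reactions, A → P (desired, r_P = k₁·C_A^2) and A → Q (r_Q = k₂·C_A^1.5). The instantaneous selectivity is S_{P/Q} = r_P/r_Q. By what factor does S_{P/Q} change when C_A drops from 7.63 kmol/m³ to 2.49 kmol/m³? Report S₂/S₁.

S_{P/Q} = (k₁/k₂)·C_A^0.5, so S₂/S₁ = (C_{A,2}/C_{A,1})^0.5.
= (2.49/7.63)^0.5 = (0.3263)^0.5 = 0.571.
Selectivity toward P falls as C_A falls — high-concentration operation is favoured.

0.571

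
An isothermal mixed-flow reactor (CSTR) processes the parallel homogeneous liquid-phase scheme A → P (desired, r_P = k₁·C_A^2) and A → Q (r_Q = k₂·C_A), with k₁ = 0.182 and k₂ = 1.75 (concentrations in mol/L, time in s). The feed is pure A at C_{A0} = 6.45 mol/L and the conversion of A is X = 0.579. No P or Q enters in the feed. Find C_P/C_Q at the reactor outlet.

Exit C_A = C_{A0}(1−X) = 6.45×0.421 = 2.715 mol/L.
Rates in a CSTR are evaluated at the outlet concentration: r_P = 0.182×2.715^2 = 1.342, r_Q = 1.75×2.715 = 4.752.
Overall selectivity = C_P/C_Q = r_Pτ/(r_Qτ) = r_P/r_Q = 0.282.

0.282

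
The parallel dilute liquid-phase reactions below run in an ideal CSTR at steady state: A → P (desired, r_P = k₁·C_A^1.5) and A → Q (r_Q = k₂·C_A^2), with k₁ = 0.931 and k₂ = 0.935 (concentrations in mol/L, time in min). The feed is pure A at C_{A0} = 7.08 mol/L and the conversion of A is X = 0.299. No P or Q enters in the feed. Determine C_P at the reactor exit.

0.654 mol/L

Exit C_A = C_{A0}(1−X) = 7.08×0.701 = 4.963 mol/L.
In a CSTR the entire volume is at exit conditions, so r_P = 0.931×4.963^1.5 = 10.29 and r_Q = 0.935×4.963^2 = 23.03.
Fraction of consumed A going to P: r_P/(r_P+r_Q) = 0.3089.
C_P = 0.3089·C_{A0}·X = 0.3089×7.08×0.299 = 0.654 mol/L.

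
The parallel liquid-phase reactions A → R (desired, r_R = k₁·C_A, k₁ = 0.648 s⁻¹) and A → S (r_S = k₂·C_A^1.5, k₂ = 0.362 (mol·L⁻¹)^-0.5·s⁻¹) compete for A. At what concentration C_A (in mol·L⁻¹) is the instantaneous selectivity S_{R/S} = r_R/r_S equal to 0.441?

16.5 mol·L⁻¹

S_{R/S} = (k₁/k₂)·C_A^-0.5 ⇒ C_A = (S·k₂/k₁)^(-2).
= (0.441×0.362/0.648)^(-2) = (0.2464)^(-2) = 16.5 mol·L⁻¹.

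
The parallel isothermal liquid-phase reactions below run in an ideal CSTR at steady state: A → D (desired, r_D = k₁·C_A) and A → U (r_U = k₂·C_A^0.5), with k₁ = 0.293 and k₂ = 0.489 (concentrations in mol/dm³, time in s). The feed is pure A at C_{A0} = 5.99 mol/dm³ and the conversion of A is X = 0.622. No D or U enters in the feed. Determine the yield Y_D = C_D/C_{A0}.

Exit C_A = C_{A0}(1−X) = 5.99×0.378 = 2.264 mol/dm³.
A CSTR operates uniformly at the exit composition, giving r_D = 0.6634 and r_U = 0.7358 (each k·C_A^n at C_A = 2.264).
Fraction of consumed A going to D: r_D/(r_D+r_U) = 0.4741.
C_D = 0.4741·C_{A0}·X = 0.4741×5.99×0.622 = 1.77 mol/dm³; Y_D = C_D/C_{A0} = 0.295.

0.295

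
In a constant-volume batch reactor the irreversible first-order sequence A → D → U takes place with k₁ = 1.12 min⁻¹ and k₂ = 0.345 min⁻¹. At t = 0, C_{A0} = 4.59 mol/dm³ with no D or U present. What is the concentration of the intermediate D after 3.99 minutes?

For first-order series with pure A initially, C_D(t) = k₁C_{A0}/(k₂−k₁)·(e^(−k₁t) − e^(−k₂t)).
e^(−k₁t) = e^(−1.12×3.99) = e^(−4.469) = 0.01146; e^(−k₂t) = e^(−1.377) = 0.2524.
C_D = 1.12×4.59/(0.345−1.12) × (0.01146−0.2524) = (-6.633)×(-0.2410) = 1.599 mol/dm³.

1.60 mol/dm³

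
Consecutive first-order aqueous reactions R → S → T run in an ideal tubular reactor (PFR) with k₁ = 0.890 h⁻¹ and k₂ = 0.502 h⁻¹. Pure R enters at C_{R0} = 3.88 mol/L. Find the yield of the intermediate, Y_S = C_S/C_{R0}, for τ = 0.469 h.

0.302

Solving the coupled first-order balances gives C_S(τ) = [k₁/(k₂−k₁)]·C_{R0}·(e^(−k₁τ) − e^(−k₂τ)).
e^(−k₁τ) = e^(−0.890×0.469) = e^(−0.4174) = 0.6588; e^(−k₂τ) = e^(−0.2354) = 0.7902.
C_S = 0.890×3.88/(0.502−0.890) × (0.6588−0.7902) = (-8.900)×(-0.1315) = 1.170 mol/L.
Y_S = C_S/C_{R0} = 1.170/3.88 = 0.302.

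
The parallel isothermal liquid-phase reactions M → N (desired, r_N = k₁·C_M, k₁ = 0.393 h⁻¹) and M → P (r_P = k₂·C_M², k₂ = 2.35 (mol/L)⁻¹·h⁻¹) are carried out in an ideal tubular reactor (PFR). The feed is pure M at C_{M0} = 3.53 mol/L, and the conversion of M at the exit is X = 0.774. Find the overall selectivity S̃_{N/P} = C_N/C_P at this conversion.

C_M = C_{M0}(1−X) = 0.7978 mol/L.
Along a PFR/batch, dC_N/dC_M = −r_N/(r_N+r_P) = −k₁/(k₁+k₂·C_M).
Integrating from C_{M0} to C_M: C_N = (0.393/2.35)·ln[(0.393+2.35·3.53)/(0.393+2.35·0.798)] = 0.1672·ln(8.689/2.268) = 0.2246 mol/L.
C_P = (C_{M0}−C_M)−C_N = 2.508 mol/L; S̃_{N/P} = 0.2246/2.508 = 0.0896.

0.0896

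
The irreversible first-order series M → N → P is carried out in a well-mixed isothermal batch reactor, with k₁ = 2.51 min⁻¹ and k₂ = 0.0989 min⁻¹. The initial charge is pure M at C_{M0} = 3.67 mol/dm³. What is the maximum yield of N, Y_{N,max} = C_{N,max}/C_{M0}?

0.876

For a first-order series the maximum intermediate yield is C_{N,max}/C_{M0} = (k₁/k₂)^[k₂/(k₂−k₁)].
= (2.51/0.0989)^(0.0989/(0.0989−2.51)) = (25.38)^(-0.04102) = 0.8758.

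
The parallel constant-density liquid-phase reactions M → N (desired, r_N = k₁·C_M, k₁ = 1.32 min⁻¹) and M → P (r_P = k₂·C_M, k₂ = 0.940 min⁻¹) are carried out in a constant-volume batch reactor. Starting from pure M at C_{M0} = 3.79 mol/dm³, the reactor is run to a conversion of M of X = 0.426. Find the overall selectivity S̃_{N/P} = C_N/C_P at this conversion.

1.40

C_M = C_{M0}(1−X) = 2.175 mol/dm³.
Both paths are first order in M, so the instantaneous fraction to N is constant: dC_N/d(−C_M) = k₁/(k₁+k₂) = 0.5841.
C_N = 0.5841·(C_{M0}−C_M) = 0.5841×1.615 = 0.943 mol/dm³.
C_P = (C_{M0}−C_M)−C_N = 0.6715 mol/dm³; S̃_{N/P} = 0.9430/0.6715 = 1.40.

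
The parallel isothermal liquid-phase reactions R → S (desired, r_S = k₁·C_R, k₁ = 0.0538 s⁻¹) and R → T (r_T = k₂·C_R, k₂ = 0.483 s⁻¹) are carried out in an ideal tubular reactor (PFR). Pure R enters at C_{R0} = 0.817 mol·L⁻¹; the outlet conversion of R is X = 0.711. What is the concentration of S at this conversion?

C_R = C_{R0}(1−X) = 0.2361 mol·L⁻¹.
Both paths are first order in R, so the instantaneous fraction to S is constant: dC_S/d(−C_R) = k₁/(k₁+k₂) = 0.1002.
C_S = 0.1002·(C_{R0}−C_R) = 0.1002×0.5809 = 0.0582 mol·L⁻¹.

0.0582 mol·L⁻¹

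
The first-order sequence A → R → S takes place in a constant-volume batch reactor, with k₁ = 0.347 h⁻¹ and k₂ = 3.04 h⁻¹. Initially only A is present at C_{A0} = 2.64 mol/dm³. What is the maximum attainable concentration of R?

Evaluating C_R at t_opt = ln(k₂/k₁)/(k₂−k₁) gives C_{R,max}/C_{A0} = (k₁/k₂)^[k₂/(k₂−k₁)].
= (0.347/3.04)^(3.04/(3.04−0.347)) = (0.1141)^(1.129) = 0.08630.
C_{R,max} = 0.08630×2.64 = 0.228 mol/dm³.

0.228 mol/dm³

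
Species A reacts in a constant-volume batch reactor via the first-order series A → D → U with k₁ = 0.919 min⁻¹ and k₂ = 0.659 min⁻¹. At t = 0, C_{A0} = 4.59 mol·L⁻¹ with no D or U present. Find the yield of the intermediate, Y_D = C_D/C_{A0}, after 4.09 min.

Solving the coupled first-order balances gives C_D(t) = [k₁/(k₂−k₁)]·C_{A0}·(e^(−k₁t) − e^(−k₂t)).
e^(−k₁t) = e^(−0.919×4.09) = e^(−3.759) = 0.02331; e^(−k₂t) = e^(−2.695) = 0.06752.
C_D = 0.919×4.59/(0.659−0.919) × (0.02331−0.06752) = (-16.22)×(-0.04421) = 0.7172 mol·L⁻¹.
Y_D = C_D/C_{A0} = 0.7172/4.59 = 0.156.

0.156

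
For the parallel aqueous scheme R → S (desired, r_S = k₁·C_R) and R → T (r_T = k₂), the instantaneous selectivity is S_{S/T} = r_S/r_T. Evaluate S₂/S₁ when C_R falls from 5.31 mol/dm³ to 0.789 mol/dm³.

S_{S/T} = (k₁/k₂)·C_R, so S₂/S₁ = (C_{R,2}/C_{R,1}).
= 0.789/5.31 = 0.149.

0.149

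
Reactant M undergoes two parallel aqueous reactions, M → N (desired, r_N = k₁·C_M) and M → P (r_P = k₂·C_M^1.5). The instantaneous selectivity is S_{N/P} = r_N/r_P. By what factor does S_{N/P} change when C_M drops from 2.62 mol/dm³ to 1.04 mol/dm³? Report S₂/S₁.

1.59

S_{N/P} = (k₁/k₂)·C_M^-0.5, so S₂/S₁ = (C_{M,2}/C_{M,1})^-0.5.
= (1.04/2.62)^(-0.5) = (0.3969)^(-0.5) = 1.59.
Selectivity toward N rises as C_M falls — low-concentration operation is favoured.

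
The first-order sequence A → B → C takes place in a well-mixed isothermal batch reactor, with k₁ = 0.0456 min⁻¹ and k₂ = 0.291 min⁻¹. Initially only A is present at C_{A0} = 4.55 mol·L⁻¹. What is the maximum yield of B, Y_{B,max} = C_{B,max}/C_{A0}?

Evaluating C_B at t_opt = ln(k₂/k₁)/(k₂−k₁) gives C_{B,max}/C_{A0} = (k₁/k₂)^[k₂/(k₂−k₁)].
= (0.0456/0.291)^(0.291/(0.291−0.0456)) = (0.1567)^(1.186) = 0.1110.

0.111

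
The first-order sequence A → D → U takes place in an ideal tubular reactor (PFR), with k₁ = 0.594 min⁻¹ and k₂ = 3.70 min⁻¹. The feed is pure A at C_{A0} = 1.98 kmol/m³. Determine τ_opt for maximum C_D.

The intermediate peaks when r₁ = r₂, i.e. k₁e^(−k₁τ) = k₂e^(−k₂τ), giving τ_opt = ln(k₂/k₁)/(k₂−k₁).
= ln(3.70/0.594)/(3.70−0.594) = ln(6.229)/3.106 = 1.829/3.106 = 0.589 min.

0.589 min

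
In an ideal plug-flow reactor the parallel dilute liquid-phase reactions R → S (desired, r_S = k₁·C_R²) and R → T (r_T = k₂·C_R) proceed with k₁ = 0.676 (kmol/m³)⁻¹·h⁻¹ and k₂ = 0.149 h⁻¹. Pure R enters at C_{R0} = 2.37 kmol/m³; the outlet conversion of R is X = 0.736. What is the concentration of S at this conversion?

C_R = C_{R0}(1−X) = 0.6257 kmol/m³.
Along a PFR/batch, dC_T/dC_R = −r_T/(r_S+r_T) = −k₂/(k₂+k₁·C_R).
Integrating from C_{R0} to C_R: C_T = (0.149/0.676)·ln[(0.149+0.676·2.37)/(0.149+0.676·0.626)] = 0.2204·ln(1.751/0.5720) = 0.2466 kmol/m³.
Then C_S = (C_{R0}−C_R) − C_T = 1.744 − 0.2466 = 1.498 kmol/m³.

1.50 kmol/m³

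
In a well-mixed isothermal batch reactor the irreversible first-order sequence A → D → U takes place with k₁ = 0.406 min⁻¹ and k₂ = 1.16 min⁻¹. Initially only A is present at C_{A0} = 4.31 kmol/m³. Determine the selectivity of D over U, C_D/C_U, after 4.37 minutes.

Solving the coupled first-order balances gives C_D(t) = [k₁/(k₂−k₁)]·C_{A0}·(e^(−k₁t) − e^(−k₂t)).
e^(−k₁t) = e^(−0.406×4.37) = e^(−1.774) = 0.1696; e^(−k₂t) = e^(−5.069) = 0.006287.
C_D = 0.406×4.31/(1.16−0.406) × (0.1696−0.006287) = 2.321×0.1633 = 0.3790 kmol/m³.
C_A = C_{A0}e^(−k₁t) = 0.7310 kmol/m³, so C_U = C_{A0}−C_A−C_D = 3.200 kmol/m³; C_D/C_U = 0.118.

0.118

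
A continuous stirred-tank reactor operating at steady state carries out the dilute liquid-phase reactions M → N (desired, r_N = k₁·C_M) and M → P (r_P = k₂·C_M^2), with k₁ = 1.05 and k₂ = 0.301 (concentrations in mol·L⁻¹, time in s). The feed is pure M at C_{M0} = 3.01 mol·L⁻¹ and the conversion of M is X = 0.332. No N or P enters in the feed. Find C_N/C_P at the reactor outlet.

1.73

Exit C_M = C_{M0}(1−X) = 3.01×0.668 = 2.011 mol·L⁻¹.
In a CSTR the entire volume is at exit conditions, so r_N = 1.05×2.011 = 2.111 and r_P = 0.301×2.011^2 = 1.217.
Overall selectivity = C_N/C_P = r_Nτ/(r_Pτ) = r_N/r_P = 1.73.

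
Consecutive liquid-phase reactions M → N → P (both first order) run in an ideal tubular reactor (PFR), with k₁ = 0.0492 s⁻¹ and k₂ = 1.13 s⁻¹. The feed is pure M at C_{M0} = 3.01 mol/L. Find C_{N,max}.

For a first-order series the maximum intermediate yield is C_{N,max}/C_{M0} = (k₁/k₂)^[k₂/(k₂−k₁)].
= (0.0492/1.13)^(1.13/(1.13−0.0492)) = (0.04354)^(1.046) = 0.03775.
C_{N,max} = 0.03775×3.01 = 0.114 mol/L.

0.114 mol/L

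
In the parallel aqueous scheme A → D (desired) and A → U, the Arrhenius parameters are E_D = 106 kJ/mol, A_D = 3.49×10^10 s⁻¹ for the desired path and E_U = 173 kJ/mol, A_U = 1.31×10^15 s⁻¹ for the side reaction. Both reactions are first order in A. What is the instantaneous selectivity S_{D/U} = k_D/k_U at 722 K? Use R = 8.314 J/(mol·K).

1.87

With equal orders, S_{D/U} = k_D/k_U = (A_D/A_U)·exp[(E_U−E_D)/(RT)].
(E_U−E_D)/(RT) = (173−106)×10³/(8.314×722) = 67000/6003 = 11.16.
k_D/k_U = (3.49×10^10/1.31×10^15)·exp(11.16) = 2.664×10^-5 × 70378 = 1.87.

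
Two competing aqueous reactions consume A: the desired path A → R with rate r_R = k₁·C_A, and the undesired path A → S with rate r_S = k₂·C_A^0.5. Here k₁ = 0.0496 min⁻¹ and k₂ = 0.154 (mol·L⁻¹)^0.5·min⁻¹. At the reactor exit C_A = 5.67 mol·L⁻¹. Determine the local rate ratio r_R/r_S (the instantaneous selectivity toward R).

0.767

S_{R/S} = r_R/r_S = (k₁·C_A)/(k₂·C_A^0.5) = (k₁/k₂)·C_A^0.5.
= (0.0496×5.670) / (0.154×5.670^0.5) = 0.2812/0.3667 = 0.767.
Since the desired path is higher order in A, keeping C_A high (PFR or concentrated feed) favours R.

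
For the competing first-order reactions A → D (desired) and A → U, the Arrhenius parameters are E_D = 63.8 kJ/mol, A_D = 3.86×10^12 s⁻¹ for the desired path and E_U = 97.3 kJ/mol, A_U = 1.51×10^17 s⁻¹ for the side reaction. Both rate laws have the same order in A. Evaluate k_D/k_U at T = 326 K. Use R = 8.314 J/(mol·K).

Since both paths have the same order in A, the concentration cancels and S_{D/U} = k_D/k_U = (A_D/A_U)·exp[(E_U−E_D)/(RT)].
(E_U−E_D)/(RT) = (97.3−63.8)×10³/(8.314×326) = 33500/2710 = 12.36.
k_D/k_U = (3.86×10^12/1.51×10^17)·exp(12.36) = 2.556×10^-5 × 2.333×10^5 = 5.96.

5.96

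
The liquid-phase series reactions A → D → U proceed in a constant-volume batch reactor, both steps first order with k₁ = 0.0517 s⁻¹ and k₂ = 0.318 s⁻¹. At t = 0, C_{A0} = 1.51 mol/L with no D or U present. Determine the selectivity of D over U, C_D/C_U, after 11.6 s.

0.291

Solving the coupled first-order balances gives C_D(t) = [k₁/(k₂−k₁)]·C_{A0}·(e^(−k₁t) − e^(−k₂t)).
e^(−k₁t) = e^(−0.0517×11.6) = e^(−0.5997) = 0.5490; e^(−k₂t) = e^(−3.689) = 0.02500.
C_D = 0.0517×1.51/(0.318−0.0517) × (0.5490−0.02500) = 0.2932×0.5240 = 0.1536 mol/L.
C_A = C_{A0}e^(−k₁t) = 0.8289 mol/L, so C_U = C_{A0}−C_A−C_D = 0.5275 mol/L; C_D/C_U = 0.291.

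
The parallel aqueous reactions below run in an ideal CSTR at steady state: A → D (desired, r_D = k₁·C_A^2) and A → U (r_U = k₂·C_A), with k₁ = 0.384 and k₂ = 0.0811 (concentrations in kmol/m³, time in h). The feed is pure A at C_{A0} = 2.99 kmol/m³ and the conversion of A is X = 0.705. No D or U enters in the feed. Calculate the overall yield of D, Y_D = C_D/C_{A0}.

Exit C_A = C_{A0}(1−X) = 2.99×0.295 = 0.8821 kmol/m³.
Rates in a CSTR are evaluated at the outlet concentration: r_D = 0.384×0.8821^2 = 0.2988, r_U = 0.0811×0.8821 = 0.07153.
Fraction of consumed A going to D: r_D/(r_D+r_U) = 0.8068.
C_D = 0.8068·C_{A0}·X = 0.8068×2.99×0.705 = 1.70 kmol/m³; Y_D = C_D/C_{A0} = 0.569.

0.569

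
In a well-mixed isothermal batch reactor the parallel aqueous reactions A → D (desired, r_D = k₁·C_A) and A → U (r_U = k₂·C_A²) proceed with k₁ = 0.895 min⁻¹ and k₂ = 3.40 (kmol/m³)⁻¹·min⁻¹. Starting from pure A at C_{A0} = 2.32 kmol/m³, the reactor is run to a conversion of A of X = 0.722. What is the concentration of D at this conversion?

C_A = C_{A0}(1−X) = 0.6450 kmol/m³.
Along a PFR/batch, dC_D/dC_A = −r_D/(r_D+r_U) = −k₁/(k₁+k₂·C_A).
Integrating from C_{A0} to C_A: C_D = (0.895/3.40)·ln[(0.895+3.40·2.32)/(0.895+3.40·0.645)] = 0.2632·ln(8.783/3.088) = 0.2752 kmol/m³.

0.275 kmol/m³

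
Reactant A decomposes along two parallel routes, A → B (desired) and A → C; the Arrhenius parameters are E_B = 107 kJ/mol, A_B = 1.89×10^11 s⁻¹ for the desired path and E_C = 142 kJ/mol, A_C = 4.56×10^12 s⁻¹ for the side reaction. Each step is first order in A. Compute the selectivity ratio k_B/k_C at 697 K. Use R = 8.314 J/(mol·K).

k_B/k_C = (A_B/A_C)·exp[−(E_B−E_C)/(RT)] = (A_B/A_C)·exp[(E_C−E_B)/(RT)].
(E_C−E_B)/(RT) = (142−107)×10³/(8.314×697) = 35000/5795 = 6.040.
k_B/k_C = (1.89×10^11/4.56×10^12)·exp(6.040) = 0.04145 × 419.8 = 17.4.
Since E_B < E_C, lowering the temperature improves selectivity toward B.

17.4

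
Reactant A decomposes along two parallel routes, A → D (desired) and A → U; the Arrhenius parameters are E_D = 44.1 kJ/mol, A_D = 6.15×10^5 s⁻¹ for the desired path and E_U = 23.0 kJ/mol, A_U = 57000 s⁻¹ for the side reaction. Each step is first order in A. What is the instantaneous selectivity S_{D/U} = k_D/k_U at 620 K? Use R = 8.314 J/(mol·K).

With equal orders, S_{D/U} = k_D/k_U = (A_D/A_U)·exp[(E_U−E_D)/(RT)].
(E_U−E_D)/(RT) = (23.0−44.1)×10³/(8.314×620) = -21100/5155 = -4.093.
k_D/k_U = (6.15×10^5/57000)·exp(-4.093) = 10.79 × 0.01668 = 0.180.
Since E_D > E_U, raising the temperature improves selectivity toward D.

0.180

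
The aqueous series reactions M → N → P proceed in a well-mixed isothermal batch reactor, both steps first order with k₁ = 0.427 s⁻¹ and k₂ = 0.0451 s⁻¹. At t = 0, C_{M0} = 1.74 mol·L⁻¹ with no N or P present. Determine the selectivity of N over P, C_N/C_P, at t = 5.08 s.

6.12

The intermediate concentration in a first-order A→B→C sequence is C_N = k₁C_{M0}(e^(−k₁t) − e^(−k₂t))/(k₂−k₁).
e^(−k₁t) = e^(−0.427×5.08) = e^(−2.169) = 0.1143; e^(−k₂t) = e^(−0.2291) = 0.7952.
C_N = 0.427×1.74/(0.0451−0.427) × (0.1143−0.7952) = (-1.945)×(-0.6810) = 1.325 mol·L⁻¹.
C_M = C_{M0}e^(−k₁t) = 0.1988 mol·L⁻¹, so C_P = C_{M0}−C_M−C_N = 0.2164 mol·L⁻¹; C_N/C_P = 6.12.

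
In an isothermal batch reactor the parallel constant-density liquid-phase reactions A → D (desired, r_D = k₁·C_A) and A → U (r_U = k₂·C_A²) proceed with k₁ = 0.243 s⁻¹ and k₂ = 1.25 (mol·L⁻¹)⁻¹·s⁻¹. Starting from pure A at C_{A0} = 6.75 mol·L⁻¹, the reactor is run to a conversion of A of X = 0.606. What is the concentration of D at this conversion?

0.173 mol·L⁻¹

C_A = C_{A0}(1−X) = 2.659 mol·L⁻¹.
Along a PFR/batch, dC_D/dC_A = −r_D/(r_D+r_U) = −k₁/(k₁+k₂·C_A).
Integrating from C_{A0} to C_A: C_D = (0.243/1.25)·ln[(0.243+1.25·6.75)/(0.243+1.25·2.66)] = 0.1944·ln(8.681/3.567) = 0.1729 mol·L⁻¹.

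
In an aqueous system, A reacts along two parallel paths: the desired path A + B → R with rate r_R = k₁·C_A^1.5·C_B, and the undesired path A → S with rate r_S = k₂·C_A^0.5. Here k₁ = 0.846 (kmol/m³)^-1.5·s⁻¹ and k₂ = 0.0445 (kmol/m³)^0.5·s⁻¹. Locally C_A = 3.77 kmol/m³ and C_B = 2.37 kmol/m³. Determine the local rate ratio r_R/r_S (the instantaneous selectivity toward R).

170

S_{R/S} = r_R/r_S = (k₁·C_A^1.5·C_B)/(k₂·C_A^0.5) = (k₁/k₂)·C_A·C_B.
= (0.846×3.770^1.5×2.370) / (0.0445×3.770^0.5) = 14.68/0.08640 = 170.
Since the desired path is higher order in A, keeping C_A high (PFR or concentrated feed) favours R.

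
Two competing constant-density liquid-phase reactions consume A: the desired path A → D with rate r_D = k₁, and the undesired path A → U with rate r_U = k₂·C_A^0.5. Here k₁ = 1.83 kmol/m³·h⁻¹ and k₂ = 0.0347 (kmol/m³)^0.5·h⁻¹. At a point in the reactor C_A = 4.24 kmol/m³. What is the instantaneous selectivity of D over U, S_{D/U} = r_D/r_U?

S_{D/U} = r_D/r_U = (k₁)/(k₂·C_A^0.5) = (k₁/k₂)·C_A^-0.5.
= (1.83) / (0.0347×4.240^0.5) = 1.830/0.07145 = 25.6.

25.6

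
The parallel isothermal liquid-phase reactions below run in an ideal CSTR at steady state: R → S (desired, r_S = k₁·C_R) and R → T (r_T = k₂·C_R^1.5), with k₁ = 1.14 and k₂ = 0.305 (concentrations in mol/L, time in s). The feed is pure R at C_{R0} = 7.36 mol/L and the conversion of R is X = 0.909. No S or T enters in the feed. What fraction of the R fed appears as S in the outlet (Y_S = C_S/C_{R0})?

0.746

Exit C_R = C_{R0}(1−X) = 7.36×0.0910 = 0.6698 mol/L.
Rates in a CSTR are evaluated at the outlet concentration: r_S = 1.14×0.6698 = 0.7635, r_T = 0.305×0.6698^1.5 = 0.1672.
Fraction of consumed R going to S: r_S/(r_S+r_T) = 0.8204.
C_S = 0.8204·C_{R0}·X = 0.8204×7.36×0.909 = 5.49 mol/L; Y_S = C_S/C_{R0} = 0.746.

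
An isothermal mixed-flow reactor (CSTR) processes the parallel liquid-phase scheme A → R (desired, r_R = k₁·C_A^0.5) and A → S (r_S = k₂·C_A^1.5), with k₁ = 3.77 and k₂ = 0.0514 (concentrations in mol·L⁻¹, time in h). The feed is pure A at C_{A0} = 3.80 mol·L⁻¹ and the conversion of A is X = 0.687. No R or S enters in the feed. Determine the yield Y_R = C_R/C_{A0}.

Exit C_A = C_{A0}(1−X) = 3.80×0.313 = 1.189 mol·L⁻¹.
A CSTR operates uniformly at the exit composition, giving r_R = 4.112 and r_S = 0.06667 (each k·C_A^n at C_A = 1.189).
Fraction of consumed A going to R: r_R/(r_R+r_S) = 0.9840.
C_R = 0.9840·C_{A0}·X = 0.9840×3.80×0.687 = 2.57 mol·L⁻¹; Y_R = C_R/C_{A0} = 0.676.

0.676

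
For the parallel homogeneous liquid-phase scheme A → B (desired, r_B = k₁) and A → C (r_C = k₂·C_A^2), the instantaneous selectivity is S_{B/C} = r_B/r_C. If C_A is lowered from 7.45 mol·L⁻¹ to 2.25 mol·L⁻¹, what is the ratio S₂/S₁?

S_{B/C} = (k₁/k₂)·C_A^-2, so S₂/S₁ = (C_{A,2}/C_{A,1})^-2.
= (2.25/7.45)^(-2) = (0.3020)^(-2) = 11.0.

11.0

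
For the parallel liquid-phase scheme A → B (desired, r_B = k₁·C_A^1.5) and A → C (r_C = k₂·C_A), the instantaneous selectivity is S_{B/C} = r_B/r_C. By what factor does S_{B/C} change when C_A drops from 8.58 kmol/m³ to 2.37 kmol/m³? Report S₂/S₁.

0.526

S_{B/C} = (k₁/k₂)·C_A^0.5, so S₂/S₁ = (C_{A,2}/C_{A,1})^0.5.
= (2.37/8.58)^0.5 = (0.2762)^0.5 = 0.526.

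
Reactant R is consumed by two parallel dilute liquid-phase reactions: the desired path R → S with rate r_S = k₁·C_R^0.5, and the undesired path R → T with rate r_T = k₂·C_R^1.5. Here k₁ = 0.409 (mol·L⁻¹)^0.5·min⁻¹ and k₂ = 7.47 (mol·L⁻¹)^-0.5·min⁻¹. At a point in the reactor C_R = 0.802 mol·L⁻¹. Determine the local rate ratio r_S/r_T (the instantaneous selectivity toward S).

S_{S/T} = r_S/r_T = (k₁·C_R^0.5)/(k₂·C_R^1.5) = (k₁/k₂)·C_R⁻¹.
= (0.409×0.8020^0.5) / (7.47×0.8020^1.5) = 0.3663/5.365 = 0.0683.

0.0683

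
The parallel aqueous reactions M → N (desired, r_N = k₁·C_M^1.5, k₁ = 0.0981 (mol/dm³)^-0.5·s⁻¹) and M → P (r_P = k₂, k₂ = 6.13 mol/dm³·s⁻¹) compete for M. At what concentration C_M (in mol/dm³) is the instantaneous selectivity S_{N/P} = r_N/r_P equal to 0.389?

8.39 mol/dm³

S_{N/P} = (k₁/k₂)·C_M^1.5 ⇒ C_M = (S·k₂/k₁)^(1/1.5).
= (0.389×6.13/0.0981)^(0.6667) = (24.31)^(0.6667) = 8.39 mol/dm³.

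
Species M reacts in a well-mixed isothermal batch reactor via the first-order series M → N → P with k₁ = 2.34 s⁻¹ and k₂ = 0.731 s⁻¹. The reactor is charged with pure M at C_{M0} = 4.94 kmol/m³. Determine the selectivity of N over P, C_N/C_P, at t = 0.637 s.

3.09

The intermediate concentration in a first-order A→B→C sequence is C_N = k₁C_{M0}(e^(−k₁t) − e^(−k₂t))/(k₂−k₁).
e^(−k₁t) = e^(−2.34×0.637) = e^(−1.491) = 0.2252; e^(−k₂t) = e^(−0.4656) = 0.6277.
C_N = 2.34×4.94/(0.731−2.34) × (0.2252−0.6277) = (-7.184)×(-0.4025) = 2.892 kmol/m³.
C_M = C_{M0}e^(−k₁t) = 1.113 kmol/m³, so C_P = C_{M0}−C_M−C_N = 0.9357 kmol/m³; C_N/C_P = 3.09.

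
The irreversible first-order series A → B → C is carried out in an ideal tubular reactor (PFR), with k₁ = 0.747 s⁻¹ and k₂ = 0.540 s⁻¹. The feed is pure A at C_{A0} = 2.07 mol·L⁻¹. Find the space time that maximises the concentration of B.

For first-order series the maximum of C_B occurs at τ_opt = ln(k₂/k₁)/(k₂−k₁).
= ln(0.540/0.747)/(0.540−0.747) = ln(0.7229)/-0.2070 = -0.3245/-0.2070 = 1.57 s.

1.57 s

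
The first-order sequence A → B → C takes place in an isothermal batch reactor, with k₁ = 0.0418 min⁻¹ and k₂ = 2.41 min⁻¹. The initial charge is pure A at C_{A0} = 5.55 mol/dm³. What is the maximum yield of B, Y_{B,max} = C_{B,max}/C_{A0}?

0.0161

At the optimum, C_{B,max}/C_{A0} = (k₁/k₂)^[k₂/(k₂−k₁)].
= (0.0418/2.41)^(2.41/(2.41−0.0418)) = (0.01734)^(1.018) = 0.01615.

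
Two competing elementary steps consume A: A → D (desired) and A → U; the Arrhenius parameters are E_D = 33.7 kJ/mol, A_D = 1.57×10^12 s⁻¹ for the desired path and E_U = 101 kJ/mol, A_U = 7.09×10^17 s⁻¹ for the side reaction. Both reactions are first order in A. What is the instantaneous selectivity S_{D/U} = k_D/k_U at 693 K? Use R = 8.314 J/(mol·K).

0.262

Since both paths have the same order in A, the concentration cancels and S_{D/U} = k_D/k_U = (A_D/A_U)·exp[(E_U−E_D)/(RT)].
(E_U−E_D)/(RT) = (101−33.7)×10³/(8.314×693) = 67300/5762 = 11.68.
k_D/k_U = (1.57×10^12/7.09×10^17)·exp(11.68) = 2.214×10^-6 × 1.183×10^5 = 0.262.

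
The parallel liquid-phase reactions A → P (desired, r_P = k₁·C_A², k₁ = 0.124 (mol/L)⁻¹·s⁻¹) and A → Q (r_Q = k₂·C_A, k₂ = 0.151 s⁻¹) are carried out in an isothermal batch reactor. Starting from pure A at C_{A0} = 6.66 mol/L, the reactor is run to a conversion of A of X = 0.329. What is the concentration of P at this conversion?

1.79 mol/L

C_A = C_{A0}(1−X) = 4.469 mol/L.
Along a PFR/batch, dC_Q/dC_A = −r_Q/(r_P+r_Q) = −k₂/(k₂+k₁·C_A).
Integrating from C_{A0} to C_A: C_Q = (0.151/0.124)·ln[(0.151+0.124·6.66)/(0.151+0.124·4.47)] = 1.218·ln(0.9768/0.7051) = 0.3969 mol/L.
Then C_P = (C_{A0}−C_A) − C_Q = 2.191 − 0.3969 = 1.794 mol/L.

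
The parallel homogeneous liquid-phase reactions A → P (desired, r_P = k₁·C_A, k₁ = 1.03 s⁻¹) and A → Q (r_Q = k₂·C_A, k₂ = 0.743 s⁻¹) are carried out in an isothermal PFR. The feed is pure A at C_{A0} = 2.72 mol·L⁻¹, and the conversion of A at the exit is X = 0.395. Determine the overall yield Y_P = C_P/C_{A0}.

0.229

C_A = C_{A0}(1−X) = 1.646 mol·L⁻¹.
Both paths are first order in A, so the instantaneous fraction to P is constant: dC_P/d(−C_A) = k₁/(k₁+k₂) = 0.5809.
C_P = 0.5809·(C_{A0}−C_A) = 0.5809×1.074 = 0.624 mol·L⁻¹.
Y_P = C_P/C_{A0} = 0.6242/2.72 = 0.229.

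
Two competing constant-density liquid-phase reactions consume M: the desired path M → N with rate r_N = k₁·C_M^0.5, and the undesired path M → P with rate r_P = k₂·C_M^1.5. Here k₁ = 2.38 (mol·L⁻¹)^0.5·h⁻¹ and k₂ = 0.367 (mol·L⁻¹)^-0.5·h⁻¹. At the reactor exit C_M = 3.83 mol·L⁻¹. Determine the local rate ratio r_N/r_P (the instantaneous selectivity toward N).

1.69

S_{N/P} = r_N/r_P = (k₁·C_M^0.5)/(k₂·C_M^1.5) = (k₁/k₂)·C_M⁻¹.
= (2.38×3.830^0.5) / (0.367×3.830^1.5) = 4.658/2.751 = 1.69.
The undesired path is higher order in M, so low C_M (CSTR or dilute feed) favours N.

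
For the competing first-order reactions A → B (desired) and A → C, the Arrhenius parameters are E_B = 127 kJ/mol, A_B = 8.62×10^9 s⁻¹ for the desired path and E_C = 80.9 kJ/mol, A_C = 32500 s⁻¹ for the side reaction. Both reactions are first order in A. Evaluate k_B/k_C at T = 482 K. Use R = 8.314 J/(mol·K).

2.68

With equal orders, S_{B/C} = k_B/k_C = (A_B/A_C)·exp[(E_C−E_B)/(RT)].
(E_C−E_B)/(RT) = (80.9−127)×10³/(8.314×482) = -46100/4007 = -11.50.
k_B/k_C = (8.62×10^9/32500)·exp(-11.50) = 2.652×10^5 × 1.009×10^-5 = 2.68.
Since E_B > E_C, raising the temperature improves selectivity toward B.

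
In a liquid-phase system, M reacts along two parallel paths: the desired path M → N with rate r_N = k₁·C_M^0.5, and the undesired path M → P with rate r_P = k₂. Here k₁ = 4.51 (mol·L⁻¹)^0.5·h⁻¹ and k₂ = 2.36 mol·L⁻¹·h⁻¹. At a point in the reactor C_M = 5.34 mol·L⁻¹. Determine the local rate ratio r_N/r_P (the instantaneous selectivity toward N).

4.42

S_{N/P} = r_N/r_P = (k₁·C_M^0.5)/(k₂) = (k₁/k₂)·C_M^0.5.
= (4.51×5.340^0.5) / (2.36) = 10.42/2.360 = 4.42.
Since the desired path is higher order in M, keeping C_M high (PFR or concentrated feed) favours N.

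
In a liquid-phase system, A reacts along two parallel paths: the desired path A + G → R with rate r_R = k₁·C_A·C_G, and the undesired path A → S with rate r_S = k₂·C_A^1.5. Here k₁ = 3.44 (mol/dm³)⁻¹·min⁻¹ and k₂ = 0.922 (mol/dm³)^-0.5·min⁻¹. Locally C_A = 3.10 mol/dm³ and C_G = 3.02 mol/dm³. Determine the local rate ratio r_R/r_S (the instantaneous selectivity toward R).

S_{R/S} = r_R/r_S = (k₁·C_A·C_G)/(k₂·C_A^1.5) = (k₁/k₂)·C_A^-0.5·C_G.
= (3.44×3.100×3.020) / (0.922×3.100^1.5) = 32.21/5.032 = 6.40.
The undesired path is higher order in A, so low C_A (CSTR or dilute feed) favours R.

6.40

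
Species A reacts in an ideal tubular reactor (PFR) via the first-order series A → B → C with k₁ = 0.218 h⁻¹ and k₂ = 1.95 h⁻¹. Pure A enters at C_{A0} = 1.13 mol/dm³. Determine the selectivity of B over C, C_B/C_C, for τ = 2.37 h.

Solving the coupled first-order balances gives C_B(τ) = [k₁/(k₂−k₁)]·C_{A0}·(e^(−k₁τ) − e^(−k₂τ)).
e^(−k₁τ) = e^(−0.218×2.37) = e^(−0.5167) = 0.5965; e^(−k₂τ) = e^(−4.622) = 0.009838.
C_B = 0.218×1.13/(1.95−0.218) × (0.5965−0.009838) = 0.1422×0.5867 = 0.08344 mol/dm³.
C_A = C_{A0}e^(−k₁τ) = 0.6741 mol/dm³, so C_C = C_{A0}−C_A−C_B = 0.3725 mol/dm³; C_B/C_C = 0.224.

0.224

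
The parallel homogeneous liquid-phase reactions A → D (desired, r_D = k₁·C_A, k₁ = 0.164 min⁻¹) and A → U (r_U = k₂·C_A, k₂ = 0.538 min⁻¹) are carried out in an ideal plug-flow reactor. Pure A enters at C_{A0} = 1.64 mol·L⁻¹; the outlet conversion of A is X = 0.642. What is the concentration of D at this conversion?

0.246 mol·L⁻¹

C_A = C_{A0}(1−X) = 0.5871 mol·L⁻¹.
Both paths are first order in A, so the instantaneous fraction to D is constant: dC_D/d(−C_A) = k₁/(k₁+k₂) = 0.2336.
C_D = 0.2336·(C_{A0}−C_A) = 0.2336×1.053 = 0.246 mol·L⁻¹.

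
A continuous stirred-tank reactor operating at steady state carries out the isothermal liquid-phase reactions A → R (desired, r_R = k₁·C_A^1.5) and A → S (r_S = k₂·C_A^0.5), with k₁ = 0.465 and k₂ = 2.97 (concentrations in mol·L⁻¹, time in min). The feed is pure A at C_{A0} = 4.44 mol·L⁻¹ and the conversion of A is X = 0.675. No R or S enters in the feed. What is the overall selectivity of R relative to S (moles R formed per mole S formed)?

Exit C_A = C_{A0}(1−X) = 4.44×0.325 = 1.443 mol·L⁻¹.
In a CSTR the entire volume is at exit conditions, so r_R = 0.465×1.443^1.5 = 0.8060 and r_S = 2.97×1.443^0.5 = 3.568.
Overall selectivity = C_R/C_S = r_Rτ/(r_Sτ) = r_R/r_S = 0.226.

0.226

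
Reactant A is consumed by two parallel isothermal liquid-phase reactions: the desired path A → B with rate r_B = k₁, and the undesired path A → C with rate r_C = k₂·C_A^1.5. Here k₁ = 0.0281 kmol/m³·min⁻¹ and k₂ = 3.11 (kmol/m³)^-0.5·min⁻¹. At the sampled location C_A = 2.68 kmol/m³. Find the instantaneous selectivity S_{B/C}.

0.00206

S_{B/C} = r_B/r_C = (k₁)/(k₂·C_A^1.5) = (k₁/k₂)·C_A^-1.5.
= (0.0281) / (3.11×2.680^1.5) = 0.02810/13.64 = 0.00206.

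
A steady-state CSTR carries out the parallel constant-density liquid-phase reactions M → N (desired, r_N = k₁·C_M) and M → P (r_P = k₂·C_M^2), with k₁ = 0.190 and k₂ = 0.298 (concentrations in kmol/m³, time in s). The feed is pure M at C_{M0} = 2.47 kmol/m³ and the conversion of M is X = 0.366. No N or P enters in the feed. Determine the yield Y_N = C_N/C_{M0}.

0.106

Exit C_M = C_{M0}(1−X) = 2.47×0.634 = 1.566 kmol/m³.
A CSTR operates uniformly at the exit composition, giving r_N = 0.2975 and r_P = 0.7308 (each k·C_M^n at C_M = 1.566).
Fraction of consumed M going to N: r_N/(r_N+r_P) = 0.2893.
C_N = 0.2893·C_{M0}·X = 0.2893×2.47×0.366 = 0.262 kmol/m³; Y_N = C_N/C_{M0} = 0.106.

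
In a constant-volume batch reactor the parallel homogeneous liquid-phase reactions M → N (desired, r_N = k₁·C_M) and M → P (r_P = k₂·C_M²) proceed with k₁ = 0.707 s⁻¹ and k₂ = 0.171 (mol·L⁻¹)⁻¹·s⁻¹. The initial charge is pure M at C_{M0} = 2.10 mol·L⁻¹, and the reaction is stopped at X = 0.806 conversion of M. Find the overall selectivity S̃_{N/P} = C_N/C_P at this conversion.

3.42

C_M = C_{M0}(1−X) = 0.4074 mol·L⁻¹.
Along a PFR/batch, dC_N/dC_M = −r_N/(r_N+r_P) = −k₁/(k₁+k₂·C_M).
Integrating from C_{M0} to C_M: C_N = (0.707/0.171)·ln[(0.707+0.171·2.10)/(0.707+0.171·0.407)] = 4.135·ln(1.066/0.7767) = 1.310 mol·L⁻¹.
C_P = (C_{M0}−C_M)−C_N = 0.3830 mol·L⁻¹; S̃_{N/P} = 1.310/0.3830 = 3.42.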